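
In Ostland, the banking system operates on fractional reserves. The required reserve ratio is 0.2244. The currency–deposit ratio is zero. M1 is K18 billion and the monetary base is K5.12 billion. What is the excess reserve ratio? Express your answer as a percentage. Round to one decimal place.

Using m = M/MB = 18/5.12 = 3.515625. Since m = (1 + c)/(c + rr + e), the denominator satisfies c + rr + e = (1 + c)/m = (1 + 0) / 3.515625 ≈ 0.284444.
With c = 0 and rr = 0.2244, the excess reserve ratio is 0.284444 − 0 − 0.2244 = 0.060044.

6.0%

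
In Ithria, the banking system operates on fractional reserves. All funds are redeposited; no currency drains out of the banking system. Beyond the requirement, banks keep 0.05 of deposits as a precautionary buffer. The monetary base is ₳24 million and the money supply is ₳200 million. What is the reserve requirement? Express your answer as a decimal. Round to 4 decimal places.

Using m = M/MB = 200/24 ≈ 8.333333. Since m = (1 + c)/(c + rr + e), the denominator satisfies c + rr + e = (1 + c)/m = (1 + 0) / 8.333333 ≈ 0.120000.
With c = 0 and e = 0.05, the reserve requirement is 0.120000 − 0 − 0.05 = 0.07.

0.0700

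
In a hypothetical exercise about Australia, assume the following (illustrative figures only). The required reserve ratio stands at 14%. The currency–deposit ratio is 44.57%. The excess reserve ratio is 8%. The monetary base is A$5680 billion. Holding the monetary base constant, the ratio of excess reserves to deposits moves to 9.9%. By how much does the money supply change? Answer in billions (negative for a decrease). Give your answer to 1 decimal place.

Initially m₁ = (1 + 0.4457) / (0.14 + 0.08 + 0.4457) ≈ 2.171699, so M₁ = 2.171699 × 5680 ≈ 12335.2503 billion.
After the change m₂ = (1 + 0.4457) / (0.14 + 0.099 + 0.4457) ≈ 2.111436, so M₂ = 2.111436 × 5680 ≈ 11992.9565 billion.
ΔM = M₂ − M₁ = 11992.9565 − 12335.2503 = -342.2938 billion.

-342.3 billion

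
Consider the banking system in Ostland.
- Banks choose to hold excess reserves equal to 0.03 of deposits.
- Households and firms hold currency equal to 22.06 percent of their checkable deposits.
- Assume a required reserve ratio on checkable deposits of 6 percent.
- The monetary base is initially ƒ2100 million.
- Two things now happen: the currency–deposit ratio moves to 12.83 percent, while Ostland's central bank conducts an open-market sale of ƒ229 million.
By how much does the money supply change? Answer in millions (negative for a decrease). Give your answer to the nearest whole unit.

Before: m₁ = (1 + 0.2206) / (0.06 + 0.03 + 0.2206) ≈ 3.92981, MB₁ = 2100, so M₁ = 3.92981 × 2100 = 8252.601 million.
After: m₂ = (1 + 0.1283) / (0.06 + 0.03 + 0.1283) ≈ 5.16858, MB₂ = 2100 − 229 = 1871, so M₂ = 5.16858 × 1871 ≈ 9670.4132 million.
ΔM = M₂ − M₁ = 9670.4132 − 8252.601 = 1417.8122 million.

ƒ1418 million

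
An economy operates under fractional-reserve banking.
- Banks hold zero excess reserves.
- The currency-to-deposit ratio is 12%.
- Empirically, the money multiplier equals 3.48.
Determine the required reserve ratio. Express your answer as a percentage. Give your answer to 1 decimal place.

Using m = 3.48. Since m = (1 + c)/(c + rr + e), the denominator satisfies c + rr + e = (1 + c)/m = (1 + 0.12) / 3.48 ≈ 0.321839.
With c = 0.12 and e = 0, the required reserve ratio is 0.321839 − 0.12 − 0 = 0.201839.

20.2%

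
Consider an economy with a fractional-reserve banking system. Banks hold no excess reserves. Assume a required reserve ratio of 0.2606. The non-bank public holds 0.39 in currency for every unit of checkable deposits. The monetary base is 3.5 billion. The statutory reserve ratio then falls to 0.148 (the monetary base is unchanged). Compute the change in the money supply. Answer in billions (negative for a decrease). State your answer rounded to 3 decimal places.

Initially m₁ = (1 + 0.39) / (0.2606 + 0.39) ≈ 2.13649, so M₁ = 2.13649 × 3.5 ≈ 7.4777 billion.
After the change m₂ = (1 + 0.39) / (0.148 + 0.39) ≈ 2.58364, so M₂ = 2.58364 × 3.5 ≈ 9.0427 billion.
ΔM = M₂ − M₁ = 9.0427 − 7.4777 = 1.565 billion.

1.565 billion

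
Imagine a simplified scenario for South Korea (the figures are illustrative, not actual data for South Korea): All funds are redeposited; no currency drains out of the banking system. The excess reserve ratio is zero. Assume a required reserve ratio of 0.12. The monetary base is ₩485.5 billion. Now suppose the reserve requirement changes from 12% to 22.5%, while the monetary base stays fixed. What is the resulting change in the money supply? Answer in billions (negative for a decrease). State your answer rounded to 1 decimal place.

Initially m₁ = 1 / (0.12) ≈ 8.33333, so M₁ = 8.33333 × 485.5 ≈ 4045.8317 billion.
After the change m₂ = 1 / (0.225) ≈ 4.44444, so M₂ = 4.44444 × 485.5 ≈ 2157.7756 billion.
ΔM = M₂ − M₁ = 2157.7756 − 4045.8317 = -1888.0561 billion.

-1888.1 billion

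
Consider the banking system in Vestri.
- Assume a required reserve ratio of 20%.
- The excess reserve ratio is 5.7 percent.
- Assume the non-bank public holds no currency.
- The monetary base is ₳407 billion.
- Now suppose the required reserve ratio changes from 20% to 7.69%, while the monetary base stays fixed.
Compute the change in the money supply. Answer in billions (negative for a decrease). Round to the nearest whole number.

Initially m₁ = 1 / (0.2 + 0.057) ≈ 3.8911, so M₁ = 3.8911 × 407 = 1583.6777 billion.
After the change m₂ = 1 / (0.0769 + 0.057) ≈ 7.4683, so M₂ = 7.4683 × 407 = 3039.5981 billion.
ΔM = M₂ − M₁ = 3039.5981 − 1583.6777 = 1455.9204 billion.

₳1456 billion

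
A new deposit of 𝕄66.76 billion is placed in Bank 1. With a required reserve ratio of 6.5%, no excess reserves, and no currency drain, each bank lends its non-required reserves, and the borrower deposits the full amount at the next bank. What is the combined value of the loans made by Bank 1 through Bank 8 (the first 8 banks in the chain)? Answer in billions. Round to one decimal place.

𝕄399.4 billion

Bank i lends (1 − rr)^i of the original deposit: Bank 1 lends 66.76·0.9350 = 62.4206, Bank 2 lends 66.76·0.9350² ≈ 58.3633, and so on.
Summing a geometric series: total = 66.76·[0.9350·(1 − 0.9350^8) / (1 − 0.9350)] ≈ 399.3885 billion.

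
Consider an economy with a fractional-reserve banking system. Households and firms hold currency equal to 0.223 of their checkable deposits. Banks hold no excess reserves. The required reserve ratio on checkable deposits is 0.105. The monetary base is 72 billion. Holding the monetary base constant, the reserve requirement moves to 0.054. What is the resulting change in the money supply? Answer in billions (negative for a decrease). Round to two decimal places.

49.43 billion

Initially m₁ = (1 + 0.223) / (0.105 + 0.223) ≈ 3.72866, so M₁ = 3.72866 × 72 ≈ 268.4635 billion.
After the change m₂ = (1 + 0.223) / (0.054 + 0.223) ≈ 4.41516, so M₂ = 4.41516 × 72 ≈ 317.8915 billion.
ΔM = M₂ − M₁ = 317.8915 − 268.4635 = 49.428 billion.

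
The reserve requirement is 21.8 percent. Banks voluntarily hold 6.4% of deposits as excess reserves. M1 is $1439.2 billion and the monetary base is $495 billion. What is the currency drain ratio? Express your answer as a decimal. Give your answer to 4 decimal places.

Using m = M/MB = 1439.2/495 ≈ 2.907475. From m = (1 + c)/(c + rr + e), rearranging gives 1 + c = m·(c + rr + e), so c·(1 − m) = m·(rr + e) − 1.
Hence c = [m·(rr + e) − 1]/(1 − m) = [2.907475 × (0.218 + 0.064) − 1] / (1 − 2.907475) ≈ 0.094414.

0.0944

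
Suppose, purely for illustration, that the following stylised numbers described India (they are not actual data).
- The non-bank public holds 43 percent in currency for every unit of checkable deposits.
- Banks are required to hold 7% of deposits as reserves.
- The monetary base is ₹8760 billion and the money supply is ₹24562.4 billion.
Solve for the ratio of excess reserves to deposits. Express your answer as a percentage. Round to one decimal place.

1.0%

Using m = M/MB = 24562.4/8760 ≈ 2.803927. Since m = (1 + c)/(c + rr + e), the denominator satisfies c + rr + e = (1 + c)/m = (1 + 0.43) / 2.803927 ≈ 0.509999.
With c = 0.43 and rr = 0.07, the ratio of excess reserves to deposits is 0.509999 − 0.43 − 0.07 = 0.009999.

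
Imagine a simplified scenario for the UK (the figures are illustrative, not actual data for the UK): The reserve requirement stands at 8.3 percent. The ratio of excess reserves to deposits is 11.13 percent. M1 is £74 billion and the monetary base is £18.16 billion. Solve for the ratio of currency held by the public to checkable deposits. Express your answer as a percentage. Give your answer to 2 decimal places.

Using m = M/MB = 74/18.16 ≈ 4.074890. From m = (1 + c)/(c + rr + e), rearranging gives 1 + c = m·(c + rr + e), so c·(1 − m) = m·(rr + e) − 1.
Hence c = [m·(rr + e) − 1]/(1 − m) = [4.074890 × (0.083 + 0.1113) − 1] / (1 − 4.074890) ≈ 0.067726.

6.77%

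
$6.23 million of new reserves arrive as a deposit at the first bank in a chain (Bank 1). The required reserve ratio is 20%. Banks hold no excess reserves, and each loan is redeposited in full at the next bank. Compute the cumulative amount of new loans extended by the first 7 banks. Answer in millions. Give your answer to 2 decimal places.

Bank i lends (1 − rr)^i of the original deposit: Bank 1 lends 6.23·0.8000 = 4.9840, Bank 2 lends 6.23·0.8000² = 3.9872, and so on.
Summing a geometric series: total = 6.23·[0.8000·(1 − 0.8000^7) / (1 − 0.8000)] ≈ 19.6939 million.

$19.69 million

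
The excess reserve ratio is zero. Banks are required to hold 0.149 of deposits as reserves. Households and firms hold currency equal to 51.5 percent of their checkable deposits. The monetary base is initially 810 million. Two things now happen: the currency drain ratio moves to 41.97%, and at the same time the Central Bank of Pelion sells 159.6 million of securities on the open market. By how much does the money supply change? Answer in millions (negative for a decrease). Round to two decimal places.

-224.46 million

Before: m₁ = (1 + 0.515) / (0.149 + 0.515) ≈ 2.281627, MB₁ = 810, so M₁ = 2.281627 × 810 ≈ 1848.1179 million.
After: m₂ = (1 + 0.4197) / (0.149 + 0.4197) ≈ 2.496395, MB₂ = 810 − 159.6 = 650.4, so M₂ = 2.496395 × 650.4 ≈ 1623.6553 million.
ΔM = M₂ − M₁ = 1623.6553 − 1848.1179 = -224.4626 million.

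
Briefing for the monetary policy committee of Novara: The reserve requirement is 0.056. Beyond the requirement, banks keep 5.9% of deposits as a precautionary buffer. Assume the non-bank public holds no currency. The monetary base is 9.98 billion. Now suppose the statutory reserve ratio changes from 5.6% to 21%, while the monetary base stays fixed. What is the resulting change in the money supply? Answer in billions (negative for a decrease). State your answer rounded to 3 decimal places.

Initially m₁ = 1 / (0.056 + 0.059) ≈ 8.69565, so M₁ = 8.69565 × 9.98 ≈ 86.7826 billion.
After the change m₂ = 1 / (0.21 + 0.059) ≈ 3.71747, so M₂ = 3.71747 × 9.98 ≈ 37.1004 billion.
ΔM = M₂ − M₁ = 37.1004 − 86.7826 = -49.6822 billion.

-49.682 billion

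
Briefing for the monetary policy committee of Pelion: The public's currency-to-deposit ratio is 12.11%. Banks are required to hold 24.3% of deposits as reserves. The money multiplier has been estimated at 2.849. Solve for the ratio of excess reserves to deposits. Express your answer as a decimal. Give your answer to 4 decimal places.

Using m = 2.849. Since m = (1 + c)/(c + rr + e), the denominator satisfies c + rr + e = (1 + c)/m = (1 + 0.1211) / 2.849 ≈ 0.393506.
With c = 0.1211 and rr = 0.243, the ratio of excess reserves to deposits is 0.393506 − 0.1211 − 0.243 = 0.029406.

0.0294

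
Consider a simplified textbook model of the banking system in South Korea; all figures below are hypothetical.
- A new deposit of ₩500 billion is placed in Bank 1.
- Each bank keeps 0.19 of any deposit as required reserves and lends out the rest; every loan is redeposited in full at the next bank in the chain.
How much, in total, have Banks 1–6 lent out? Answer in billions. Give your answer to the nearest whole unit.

Bank i lends (1 − rr)^i of the original deposit: Bank 1 lends 500·0.8100 = 405.0000, Bank 2 lends 500·0.8100² = 328.0500, and so on.
Summing a geometric series: total = 500·[0.8100·(1 − 0.8100^6) / (1 − 0.8100)] ≈ 1529.5581 billion.

₩1530 billion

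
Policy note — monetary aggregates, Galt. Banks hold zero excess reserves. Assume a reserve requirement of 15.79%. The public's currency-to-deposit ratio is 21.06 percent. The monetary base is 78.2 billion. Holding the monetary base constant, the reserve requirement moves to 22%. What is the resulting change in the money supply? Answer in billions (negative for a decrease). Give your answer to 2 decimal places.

-37.05 billion

Initially m₁ = (1 + 0.2106) / (0.1579 + 0.2106) ≈ 3.28521, so M₁ = 3.28521 × 78.2 ≈ 256.9034 billion.
After the change m₂ = (1 + 0.2106) / (0.22 + 0.2106) ≈ 2.81143, so M₂ = 2.81143 × 78.2 ≈ 219.8538 billion.
ΔM = M₂ − M₁ = 219.8538 − 256.9034 = -37.0496 billion.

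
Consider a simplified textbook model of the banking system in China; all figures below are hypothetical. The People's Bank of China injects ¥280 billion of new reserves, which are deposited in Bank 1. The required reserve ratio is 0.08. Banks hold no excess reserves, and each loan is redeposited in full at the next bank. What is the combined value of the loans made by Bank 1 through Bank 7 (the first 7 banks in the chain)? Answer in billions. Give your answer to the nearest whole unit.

¥1424 billion

Bank i lends (1 − rr)^i of the original deposit: Bank 1 lends 280·0.9200 = 257.6000, Bank 2 lends 280·0.9200² = 236.9920, and so on.
Summing a geometric series: total = 280·[0.9200·(1 − 0.9200^7) / (1 − 0.9200)] ≈ 1423.7339 billion.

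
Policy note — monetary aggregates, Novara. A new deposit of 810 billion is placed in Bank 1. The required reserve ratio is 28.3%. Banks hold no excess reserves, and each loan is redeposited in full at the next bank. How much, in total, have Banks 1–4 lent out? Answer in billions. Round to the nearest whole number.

Bank i lends (1 − rr)^i of the original deposit: Bank 1 lends 810·0.7170 = 580.7700, Bank 2 lends 810·0.7170² ≈ 416.4121, and so on.
Summing a geometric series: total = 810·[0.7170·(1 − 0.7170^4) / (1 − 0.7170)] ≈ 1509.8224 billion.

1510 billion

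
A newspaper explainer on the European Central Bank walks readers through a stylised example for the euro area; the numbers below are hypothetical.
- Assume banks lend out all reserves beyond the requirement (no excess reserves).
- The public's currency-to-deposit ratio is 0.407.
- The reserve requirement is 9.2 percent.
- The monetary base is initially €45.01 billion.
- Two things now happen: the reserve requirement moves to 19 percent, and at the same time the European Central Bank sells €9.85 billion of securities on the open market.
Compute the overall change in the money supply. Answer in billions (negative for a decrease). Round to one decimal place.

Before: m₁ = (1 + 0.407) / (0.092 + 0.407) ≈ 2.8196, MB₁ = 45.01, so M₁ = 2.8196 × 45.01 ≈ 126.9102 billion.
After: m₂ = (1 + 0.407) / (0.19 + 0.407) ≈ 2.3568, MB₂ = 45.01 − 9.85 = 35.16, so M₂ = 2.3568 × 35.16 ≈ 82.8651 billion.
ΔM = M₂ − M₁ = 82.8651 − 126.9102 = -44.0451 billion.

-44.0 billion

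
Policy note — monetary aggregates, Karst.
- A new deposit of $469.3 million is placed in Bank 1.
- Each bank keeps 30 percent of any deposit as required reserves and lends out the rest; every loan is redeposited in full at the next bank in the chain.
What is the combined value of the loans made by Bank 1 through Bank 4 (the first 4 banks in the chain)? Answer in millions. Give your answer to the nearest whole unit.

Bank i lends (1 − rr)^i of the original deposit: Bank 1 lends 469.3·0.7000 = 328.5100, Bank 2 lends 469.3·0.7000² = 229.9570, and so on.
Summing a geometric series: total = 469.3·[0.7000·(1 − 0.7000^4) / (1 − 0.7000)] ≈ 832.1158 million.

$832 million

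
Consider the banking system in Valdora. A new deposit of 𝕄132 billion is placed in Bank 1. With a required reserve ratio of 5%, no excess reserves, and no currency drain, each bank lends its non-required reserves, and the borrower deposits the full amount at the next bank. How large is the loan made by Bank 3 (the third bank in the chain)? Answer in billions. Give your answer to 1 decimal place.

Each bank lends a fraction (1 − rr) = 0.9500 of the deposit it receives, so Bank 3 receives 132·0.9500^2 and lends 132·0.9500^3 = 113.1735 billion.

𝕄113.2 billion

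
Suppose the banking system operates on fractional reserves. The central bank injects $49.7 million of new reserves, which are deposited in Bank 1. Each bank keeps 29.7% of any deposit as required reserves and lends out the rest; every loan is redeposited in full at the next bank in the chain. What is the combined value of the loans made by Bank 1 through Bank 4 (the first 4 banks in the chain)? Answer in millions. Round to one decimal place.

$88.9 million

Bank i lends (1 − rr)^i of the original deposit: Bank 1 lends 49.7·0.7030 = 34.9391, Bank 2 lends 49.7·0.7030² ≈ 24.5622, and so on.
Summing a geometric series: total = 49.7·[0.7030·(1 − 0.7030^4) / (1 − 0.7030)] ≈ 88.9074 million.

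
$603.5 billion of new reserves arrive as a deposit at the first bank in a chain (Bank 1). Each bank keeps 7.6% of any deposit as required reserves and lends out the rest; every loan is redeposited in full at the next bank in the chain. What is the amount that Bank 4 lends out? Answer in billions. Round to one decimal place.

Each bank lends a fraction (1 − rr) = 0.9240 of the deposit it receives, so Bank 4 receives 603.5·0.9240^3 and lends 603.5·0.9240^4 ≈ 439.9113 billion.

$439.9 billion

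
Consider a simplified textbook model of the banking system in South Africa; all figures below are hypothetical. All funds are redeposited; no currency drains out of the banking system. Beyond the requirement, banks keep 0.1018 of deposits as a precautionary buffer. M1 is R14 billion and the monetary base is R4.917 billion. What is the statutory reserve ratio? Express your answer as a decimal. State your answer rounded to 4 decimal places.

0.2494

Using m = M/MB = 14/4.917 ≈ 2.847265. Since m = (1 + c)/(c + rr + e), the denominator satisfies c + rr + e = (1 + c)/m = (1 + 0) / 2.847265 ≈ 0.351214.
With c = 0 and e = 0.1018, the statutory reserve ratio is 0.351214 − 0 − 0.1018 = 0.249414.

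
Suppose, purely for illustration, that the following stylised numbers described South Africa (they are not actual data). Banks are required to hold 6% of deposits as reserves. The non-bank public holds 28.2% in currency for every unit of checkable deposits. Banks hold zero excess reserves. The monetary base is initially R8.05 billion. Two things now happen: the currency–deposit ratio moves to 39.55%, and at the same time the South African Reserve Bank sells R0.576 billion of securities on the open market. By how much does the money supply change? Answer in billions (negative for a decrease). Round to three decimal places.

Before: m₁ = (1 + 0.282) / (0.06 + 0.282) ≈ 3.74854, MB₁ = 8.05, so M₁ = 3.74854 × 8.05 ≈ 30.1757 billion.
After: m₂ = (1 + 0.3955) / (0.06 + 0.3955) ≈ 3.06367, MB₂ = 8.05 − 0.576 = 7.474, so M₂ = 3.06367 × 7.474 ≈ 22.8979 billion.
ΔM = M₂ − M₁ = 22.8979 − 30.1757 = -7.2778 billion.

-7.278 billion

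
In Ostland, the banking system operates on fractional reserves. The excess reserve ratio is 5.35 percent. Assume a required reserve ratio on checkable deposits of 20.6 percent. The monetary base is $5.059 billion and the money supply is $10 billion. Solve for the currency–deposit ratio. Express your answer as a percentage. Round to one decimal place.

Using m = M/MB = 10/5.059 ≈ 1.976675. From m = (1 + c)/(c + rr + e), rearranging gives 1 + c = m·(c + rr + e), so c·(1 − m) = m·(rr + e) − 1.
Hence c = [m·(rr + e) − 1]/(1 − m) = [1.976675 × (0.206 + 0.0535) − 1] / (1 − 1.976675) ≈ 0.498685.

49.9%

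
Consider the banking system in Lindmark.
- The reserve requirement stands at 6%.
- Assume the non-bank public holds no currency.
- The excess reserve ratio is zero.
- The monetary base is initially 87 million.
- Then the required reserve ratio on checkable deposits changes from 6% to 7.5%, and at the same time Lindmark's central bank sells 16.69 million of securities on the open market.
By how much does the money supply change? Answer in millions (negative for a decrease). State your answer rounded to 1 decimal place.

Before: m₁ = 1 / (0.06) ≈ 16.6667, MB₁ = 87, so M₁ = 16.6667 × 87 = 1450.0029 million.
After: m₂ = 1 / (0.075) ≈ 13.3333, MB₂ = 87 − 16.69 = 70.31, so M₂ = 13.3333 × 70.31 ≈ 937.4643 million.
ΔM = M₂ − M₁ = 937.4643 − 1450.0029 = -512.5386 million.

-512.5 million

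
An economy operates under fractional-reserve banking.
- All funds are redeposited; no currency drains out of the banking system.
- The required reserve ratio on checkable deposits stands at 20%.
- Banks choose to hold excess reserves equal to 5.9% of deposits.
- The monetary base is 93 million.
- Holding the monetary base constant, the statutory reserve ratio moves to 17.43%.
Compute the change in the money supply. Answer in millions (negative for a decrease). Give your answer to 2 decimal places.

39.56 million

Initially m₁ = 1 / (0.2 + 0.059) ≈ 3.86100, so M₁ = 3.86100 × 93 = 359.073 million.
After the change m₂ = 1 / (0.1743 + 0.059) ≈ 4.28633, so M₂ = 4.28633 × 93 ≈ 398.6287 million.
ΔM = M₂ − M₁ = 398.6287 − 359.073 = 39.5557 million.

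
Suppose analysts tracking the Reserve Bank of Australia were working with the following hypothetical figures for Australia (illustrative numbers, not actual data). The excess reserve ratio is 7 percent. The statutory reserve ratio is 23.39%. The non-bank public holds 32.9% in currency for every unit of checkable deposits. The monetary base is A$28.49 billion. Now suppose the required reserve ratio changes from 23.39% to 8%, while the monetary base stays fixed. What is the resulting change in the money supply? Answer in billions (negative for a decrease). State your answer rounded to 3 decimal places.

Initially m₁ = (1 + 0.329) / (0.2339 + 0.07 + 0.329) ≈ 2.099858, so M₁ = 2.099858 × 28.49 ≈ 59.825 billion.
After the change m₂ = (1 + 0.329) / (0.08 + 0.07 + 0.329) ≈ 2.774530, so M₂ = 2.774530 × 28.49 ≈ 79.0464 billion.
ΔM = M₂ − M₁ = 79.0464 − 59.825 = 19.2214 billion.

A$19.221 billion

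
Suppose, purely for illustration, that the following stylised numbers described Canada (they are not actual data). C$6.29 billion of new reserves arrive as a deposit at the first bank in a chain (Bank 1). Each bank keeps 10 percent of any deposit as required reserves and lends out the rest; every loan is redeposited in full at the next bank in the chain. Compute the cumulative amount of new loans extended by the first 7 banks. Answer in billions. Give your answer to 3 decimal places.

Bank i lends (1 − rr)^i of the original deposit: Bank 1 lends 6.29·0.9000 = 5.6610, Bank 2 lends 6.29·0.9000² = 5.0949, and so on.
Summing a geometric series: total = 6.29·[0.9000·(1 − 0.9000^7) / (1 − 0.9000)] ≈ 29.5336 billion.

C$29.534 billion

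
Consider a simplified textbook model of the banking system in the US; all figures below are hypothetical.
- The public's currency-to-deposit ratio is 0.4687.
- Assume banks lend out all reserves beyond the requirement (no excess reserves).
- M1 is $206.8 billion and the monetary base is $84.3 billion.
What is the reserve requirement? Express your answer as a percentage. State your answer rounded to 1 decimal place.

13.0%

Using m = M/MB = 206.8/84.3 ≈ 2.453144. Since m = (1 + c)/(c + rr + e), the denominator satisfies c + rr + e = (1 + c)/m = (1 + 0.4687) / 2.453144 ≈ 0.598701.
With c = 0.4687 and e = 0, the reserve requirement is 0.598701 − 0.4687 − 0 = 0.130001.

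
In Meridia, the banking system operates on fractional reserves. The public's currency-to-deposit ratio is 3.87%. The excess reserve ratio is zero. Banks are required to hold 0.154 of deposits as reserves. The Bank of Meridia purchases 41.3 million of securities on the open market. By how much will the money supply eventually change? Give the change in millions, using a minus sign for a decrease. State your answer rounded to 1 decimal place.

222.6 million

The money multiplier is m = (1 + c) / (rr + c) = (1 + 0.0387) / (0.154 + 0.0387) ≈ 5.3902.
The purchase adds 41.3 million of base, so ΔM = m × ΔMB = 5.3902 × (+41.3) ≈ 222.6153 million.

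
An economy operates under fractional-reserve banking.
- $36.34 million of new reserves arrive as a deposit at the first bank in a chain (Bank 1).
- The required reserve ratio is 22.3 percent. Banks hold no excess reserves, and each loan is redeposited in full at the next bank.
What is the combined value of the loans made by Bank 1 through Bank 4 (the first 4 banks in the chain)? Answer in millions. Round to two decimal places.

Bank i lends (1 − rr)^i of the original deposit: Bank 1 lends 36.34·0.7770 ≈ 28.2362, Bank 2 lends 36.34·0.7770² ≈ 21.9395, and so on.
Summing a geometric series: total = 36.34·[0.7770·(1 − 0.7770^4) / (1 − 0.7770)] ≈ 80.4682 million.

$80.47 million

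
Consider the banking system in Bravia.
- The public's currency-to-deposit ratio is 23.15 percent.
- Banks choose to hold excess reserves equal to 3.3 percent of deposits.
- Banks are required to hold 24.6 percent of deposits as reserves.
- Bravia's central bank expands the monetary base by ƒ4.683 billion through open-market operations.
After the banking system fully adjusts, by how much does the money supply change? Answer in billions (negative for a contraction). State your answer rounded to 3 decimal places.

ƒ11.297 billion

The money multiplier is m = (1 + c) / (rr + e + c) = (1 + 0.2315) / (0.246 + 0.033 + 0.2315) ≈ 2.41234.
The purchase adds 4.683 billion of base, so ΔM = m × ΔMB = 2.41234 × (+4.683) ≈ 11.297 billion.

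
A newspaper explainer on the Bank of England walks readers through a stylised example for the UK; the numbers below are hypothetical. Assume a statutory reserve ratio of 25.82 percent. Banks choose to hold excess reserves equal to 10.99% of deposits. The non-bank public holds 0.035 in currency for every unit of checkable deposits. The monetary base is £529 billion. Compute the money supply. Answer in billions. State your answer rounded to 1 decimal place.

The money multiplier is m = (1 + c) / (rr + e + c) = (1 + 0.035) / (0.2582 + 0.1099 + 0.035) ≈ 2.56760.
So M = m × MB = 2.56760 × 529 = 1358.2604 billion.

£1358.3 billion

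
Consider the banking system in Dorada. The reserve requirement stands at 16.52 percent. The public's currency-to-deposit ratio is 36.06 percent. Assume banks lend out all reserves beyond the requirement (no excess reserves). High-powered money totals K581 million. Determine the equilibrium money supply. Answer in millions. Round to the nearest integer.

The money multiplier is m = (1 + c) / (rr + c) = (1 + 0.3606) / (0.1652 + 0.3606) ≈ 2.5877.
So M = m × MB = 2.5877 × 581 = 1503.4537 million.

K1503 million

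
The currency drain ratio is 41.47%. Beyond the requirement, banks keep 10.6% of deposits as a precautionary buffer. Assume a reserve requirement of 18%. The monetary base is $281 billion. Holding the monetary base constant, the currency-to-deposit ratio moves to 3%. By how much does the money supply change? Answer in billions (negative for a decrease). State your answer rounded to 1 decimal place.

$348.6 billion

Initially m₁ = (1 + 0.4147) / (0.18 + 0.106 + 0.4147) ≈ 2.01898, so M₁ = 2.01898 × 281 ≈ 567.3334 billion.
After the change m₂ = (1 + 0.03) / (0.18 + 0.106 + 0.03) ≈ 3.25949, so M₂ = 3.25949 × 281 ≈ 915.9167 billion.
ΔM = M₂ − M₁ = 915.9167 − 567.3334 = 348.5833 billion.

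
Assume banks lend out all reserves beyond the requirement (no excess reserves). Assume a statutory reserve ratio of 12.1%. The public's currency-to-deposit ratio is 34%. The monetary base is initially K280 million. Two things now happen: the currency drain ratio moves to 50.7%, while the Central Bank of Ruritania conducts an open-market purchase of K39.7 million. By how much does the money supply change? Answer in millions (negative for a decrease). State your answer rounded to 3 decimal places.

-46.705 million

Before: m₁ = (1 + 0.34) / (0.121 + 0.34) ≈ 2.9067245, MB₁ = 280, so M₁ = 2.9067245 × 280 ≈ 813.8829 million.
After: m₂ = (1 + 0.507) / (0.121 + 0.507) ≈ 2.3996815, MB₂ = 280 + 39.7 = 319.7, so M₂ = 2.3996815 × 319.7 ≈ 767.1782 million.
ΔM = M₂ − M₁ = 767.1782 − 813.8829 = -46.7047 million.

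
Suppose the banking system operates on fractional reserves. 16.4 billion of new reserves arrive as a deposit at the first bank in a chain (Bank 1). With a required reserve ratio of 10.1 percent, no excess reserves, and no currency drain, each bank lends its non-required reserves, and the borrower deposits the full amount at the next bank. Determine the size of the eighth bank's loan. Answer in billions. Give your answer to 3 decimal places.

Each bank lends a fraction (1 − rr) = 0.8990 of the deposit it receives, so Bank 8 receives 16.4·0.8990^7 and lends 16.4·0.8990^8 ≈ 6.9972 billion.

6.997 billion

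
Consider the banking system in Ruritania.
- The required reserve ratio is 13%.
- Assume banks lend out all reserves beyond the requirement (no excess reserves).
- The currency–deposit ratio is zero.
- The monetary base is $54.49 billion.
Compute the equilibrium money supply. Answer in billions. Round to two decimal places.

$419.15 billion

With no currency drain or excess reserves, the money multiplier is m = 1/rr = 1/0.13 ≈ 7.69231.
Money supply M = m × MB = 7.69231 × 54.49 ≈ 419.154 billion.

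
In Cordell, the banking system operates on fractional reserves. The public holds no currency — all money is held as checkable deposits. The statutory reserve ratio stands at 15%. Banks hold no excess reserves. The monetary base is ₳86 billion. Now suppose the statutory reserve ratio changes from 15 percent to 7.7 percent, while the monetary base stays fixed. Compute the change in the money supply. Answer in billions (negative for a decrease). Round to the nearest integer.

Initially m₁ = 1 / (0.15) ≈ 6.6667, so M₁ = 6.6667 × 86 = 573.3362 billion.
After the change m₂ = 1 / (0.077) ≈ 12.9870, so M₂ = 12.9870 × 86 = 1116.882 billion.
ΔM = M₂ − M₁ = 1116.882 − 573.3362 = 543.5458 billion.

₳544 billion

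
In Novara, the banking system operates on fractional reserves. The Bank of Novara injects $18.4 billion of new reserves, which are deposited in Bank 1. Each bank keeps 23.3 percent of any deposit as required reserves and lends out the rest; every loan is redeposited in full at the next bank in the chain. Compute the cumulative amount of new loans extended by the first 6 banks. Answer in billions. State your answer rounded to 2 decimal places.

$48.24 billion

Bank i lends (1 − rr)^i of the original deposit: Bank 1 lends 18.4·0.7670 = 14.1128, Bank 2 lends 18.4·0.7670² ≈ 10.8245, and so on.
Summing a geometric series: total = 18.4·[0.7670·(1 − 0.7670^6) / (1 − 0.7670)] ≈ 48.2381 billion.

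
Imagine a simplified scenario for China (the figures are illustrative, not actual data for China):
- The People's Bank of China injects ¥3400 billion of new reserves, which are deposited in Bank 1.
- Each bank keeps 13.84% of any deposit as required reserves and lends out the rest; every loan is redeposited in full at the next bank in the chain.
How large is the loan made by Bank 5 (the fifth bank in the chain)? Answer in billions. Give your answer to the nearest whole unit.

¥1614 billion

Each bank lends a fraction (1 − rr) = 0.8616 of the deposit it receives, so Bank 5 receives 3400·0.8616^4 and lends 3400·0.8616^5 ≈ 1614.3859 billion.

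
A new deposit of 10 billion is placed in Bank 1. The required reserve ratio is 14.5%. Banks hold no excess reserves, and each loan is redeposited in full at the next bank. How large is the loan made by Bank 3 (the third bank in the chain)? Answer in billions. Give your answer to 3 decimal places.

6.250 billion

Each bank lends a fraction (1 − rr) = 0.8550 of the deposit it receives, so Bank 3 receives 10·0.8550^2 and lends 10·0.8550^3 ≈ 6.2503 billion.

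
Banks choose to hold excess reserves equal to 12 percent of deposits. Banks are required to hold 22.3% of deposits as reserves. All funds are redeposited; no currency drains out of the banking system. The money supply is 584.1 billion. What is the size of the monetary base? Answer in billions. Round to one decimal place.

The money multiplier is m = 1 / (rr + e) = 1 / (0.223 + 0.12) ≈ 2.91545.
MB = M / m = 584.1 / 2.91545 ≈ 200.3464 billion.

200.3 billion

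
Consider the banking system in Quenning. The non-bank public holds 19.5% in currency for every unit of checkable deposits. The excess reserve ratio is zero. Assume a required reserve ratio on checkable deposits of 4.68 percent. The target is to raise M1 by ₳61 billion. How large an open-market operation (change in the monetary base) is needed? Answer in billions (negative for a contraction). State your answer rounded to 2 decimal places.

The money multiplier is m = (1 + c) / (rr + c) = (1 + 0.195) / (0.0468 + 0.195) ≈ 4.94210.
ΔMB = ΔM / m = (+61) / 4.94210 ≈ 12.3429 billion.

₳12.34 billion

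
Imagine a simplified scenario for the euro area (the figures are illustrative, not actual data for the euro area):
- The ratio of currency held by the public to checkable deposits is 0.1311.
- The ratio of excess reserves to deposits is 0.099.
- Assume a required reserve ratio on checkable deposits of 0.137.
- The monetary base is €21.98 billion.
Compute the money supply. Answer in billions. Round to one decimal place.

€67.7 billion

The money multiplier is m = (1 + c) / (rr + e + c) = (1 + 0.1311) / (0.137 + 0.099 + 0.1311) ≈ 3.0812.
So M = m × MB = 3.0812 × 21.98 ≈ 67.7248 billion.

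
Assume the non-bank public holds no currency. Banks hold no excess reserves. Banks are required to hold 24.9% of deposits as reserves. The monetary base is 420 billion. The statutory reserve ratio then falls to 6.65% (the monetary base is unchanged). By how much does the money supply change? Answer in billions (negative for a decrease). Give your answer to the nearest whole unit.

4629 billion

Initially m₁ = 1 / (0.249) ≈ 4.0161, so M₁ = 4.0161 × 420 = 1686.762 billion.
After the change m₂ = 1 / (0.0665) ≈ 15.0376, so M₂ = 15.0376 × 420 = 6315.792 billion.
ΔM = M₂ − M₁ = 6315.792 − 1686.762 = 4629.03 billion.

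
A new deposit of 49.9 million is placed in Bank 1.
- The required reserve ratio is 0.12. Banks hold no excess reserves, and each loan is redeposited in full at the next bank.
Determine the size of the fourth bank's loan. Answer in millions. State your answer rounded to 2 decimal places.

29.92 million

Each bank lends a fraction (1 − rr) = 0.8800 of the deposit it receives, so Bank 4 receives 49.9·0.8800^3 and lends 49.9·0.8800^4 ≈ 29.9248 million.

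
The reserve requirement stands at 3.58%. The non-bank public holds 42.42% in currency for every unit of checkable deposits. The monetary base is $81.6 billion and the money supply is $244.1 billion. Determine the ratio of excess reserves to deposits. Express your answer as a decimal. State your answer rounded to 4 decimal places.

0.0161

Using m = M/MB = 244.1/81.6 ≈ 2.991422. Since m = (1 + c)/(c + rr + e), the denominator satisfies c + rr + e = (1 + c)/m = (1 + 0.4242) / 2.991422 ≈ 0.476095.
With c = 0.4242 and rr = 0.0358, the ratio of excess reserves to deposits is 0.476095 − 0.4242 − 0.0358 = 0.016095.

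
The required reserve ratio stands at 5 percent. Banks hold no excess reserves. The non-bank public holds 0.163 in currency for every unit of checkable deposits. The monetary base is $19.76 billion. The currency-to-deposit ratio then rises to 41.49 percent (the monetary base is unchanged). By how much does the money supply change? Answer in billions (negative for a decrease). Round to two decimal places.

Initially m₁ = (1 + 0.163) / (0.05 + 0.163) ≈ 5.46009, so M₁ = 5.46009 × 19.76 ≈ 107.8914 billion.
After the change m₂ = (1 + 0.4149) / (0.05 + 0.4149) ≈ 3.04345, so M₂ = 3.04345 × 19.76 ≈ 60.1386 billion.
ΔM = M₂ − M₁ = 60.1386 − 107.8914 = -47.7528 billion.

-47.75 billion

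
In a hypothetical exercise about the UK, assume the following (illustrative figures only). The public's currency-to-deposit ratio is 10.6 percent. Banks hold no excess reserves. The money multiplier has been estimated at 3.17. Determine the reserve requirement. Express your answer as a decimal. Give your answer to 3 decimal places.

Using m = 3.17. Since m = (1 + c)/(c + rr + e), the denominator satisfies c + rr + e = (1 + c)/m = (1 + 0.106) / 3.17 ≈ 0.348896.
With c = 0.106 and e = 0, the reserve requirement is 0.348896 − 0.106 − 0 = 0.242896.

0.243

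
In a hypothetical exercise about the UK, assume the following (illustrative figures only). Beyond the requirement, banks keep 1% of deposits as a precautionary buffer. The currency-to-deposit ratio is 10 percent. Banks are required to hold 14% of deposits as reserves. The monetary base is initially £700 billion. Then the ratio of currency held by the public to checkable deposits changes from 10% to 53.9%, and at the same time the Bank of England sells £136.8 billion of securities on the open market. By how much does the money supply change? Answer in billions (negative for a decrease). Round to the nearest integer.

-1822 billion

Before: m₁ = (1 + 0.1) / (0.14 + 0.01 + 0.1) = 4.4, MB₁ = 700, so M₁ = 4.4 × 700 = 3080 billion.
After: m₂ = (1 + 0.539) / (0.14 + 0.01 + 0.539) ≈ 2.2337, MB₂ = 700 − 136.8 = 563.2, so M₂ = 2.2337 × 563.2 ≈ 1258.0198 billion.
ΔM = M₂ − M₁ = 1258.0198 − 3080 = -1821.9802 billion.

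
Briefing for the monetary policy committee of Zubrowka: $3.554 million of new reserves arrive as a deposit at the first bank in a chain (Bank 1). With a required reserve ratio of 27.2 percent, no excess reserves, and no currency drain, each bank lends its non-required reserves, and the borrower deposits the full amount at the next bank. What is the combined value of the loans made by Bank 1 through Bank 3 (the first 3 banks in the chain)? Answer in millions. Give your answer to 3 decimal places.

$5.842 million

Bank i lends (1 − rr)^i of the original deposit: Bank 1 lends 3.554·0.7280 ≈ 2.5873, Bank 2 lends 3.554·0.7280² ≈ 1.8836, and so on.
Summing a geometric series: total = 3.554·[0.7280·(1 − 0.7280^3) / (1 − 0.7280)] ≈ 5.8421 million.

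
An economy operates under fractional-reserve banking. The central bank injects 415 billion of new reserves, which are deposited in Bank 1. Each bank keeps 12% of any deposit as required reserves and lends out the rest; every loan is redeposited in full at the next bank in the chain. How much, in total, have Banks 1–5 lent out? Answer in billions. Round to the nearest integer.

1437 billion

Bank i lends (1 − rr)^i of the original deposit: Bank 1 lends 415·0.8800 = 365.2000, Bank 2 lends 415·0.8800² = 321.3760, and so on.
Summing a geometric series: total = 415·[0.8800·(1 − 0.8800^5) / (1 − 0.8800)] ≈ 1437.2692 billion.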